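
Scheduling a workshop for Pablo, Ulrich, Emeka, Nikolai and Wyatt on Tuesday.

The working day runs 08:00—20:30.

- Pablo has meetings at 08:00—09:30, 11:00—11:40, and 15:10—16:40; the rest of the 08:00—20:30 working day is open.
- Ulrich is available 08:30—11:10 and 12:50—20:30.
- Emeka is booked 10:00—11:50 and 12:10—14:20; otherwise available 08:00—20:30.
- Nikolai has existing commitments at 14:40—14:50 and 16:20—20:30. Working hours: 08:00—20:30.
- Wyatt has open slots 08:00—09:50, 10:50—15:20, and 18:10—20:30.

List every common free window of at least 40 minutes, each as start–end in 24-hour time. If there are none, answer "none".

Pablo free within 08:00–20:30: 09:30–11:00, 11:40–15:10, 16:40–20:30.
Emeka free within 08:00–20:30: 08:00–10:00, 11:50–12:10, 14:20–20:30.
Nikolai free within 08:00–20:30: 08:00–14:40, 14:50–16:20.
Pablo ∩ Ulrich: 09:30–11:00, 12:50–15:10, 16:40–20:30.
Pablo ∩ Ulrich ∩ Emeka: 09:30–10:00, 14:20–15:10, 16:40–20:30.
Pablo ∩ Ulrich ∩ Emeka ∩ Nikolai: 09:30–10:00, 14:20–14:40, 14:50–15:10.
Pablo ∩ Ulrich ∩ Emeka ∩ Nikolai ∩ Wyatt: 09:30–09:50, 14:20–14:40, 14:50–15:10.
Windows ≥ 40 min: (none).

none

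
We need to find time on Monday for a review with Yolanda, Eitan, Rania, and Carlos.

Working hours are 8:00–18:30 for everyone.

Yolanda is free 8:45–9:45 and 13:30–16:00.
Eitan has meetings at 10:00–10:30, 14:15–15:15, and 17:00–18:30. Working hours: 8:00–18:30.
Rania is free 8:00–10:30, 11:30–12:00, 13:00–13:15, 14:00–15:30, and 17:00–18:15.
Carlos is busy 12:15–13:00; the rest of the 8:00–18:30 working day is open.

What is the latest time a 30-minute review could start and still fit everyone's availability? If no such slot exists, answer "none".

09:15

Eitan free within 08:00–18:30: 08:00–10:00, 10:30–14:15, 15:15–17:00.
Carlos free within 08:00–18:30: 08:00–12:15, 13:00–18:30.
Yolanda ∩ Eitan: 08:45–09:45, 13:30–14:15, 15:15–16:00.
Yolanda ∩ Eitan ∩ Rania: 08:45–09:45, 14:00–14:15, 15:15–15:30.
Yolanda ∩ Eitan ∩ Rania ∩ Carlos: 08:45–09:45, 14:00–14:15, 15:15–15:30.
Windows ≥ 30 min: 08:45–09:45.
Latest start in the last window 08:45–09:45 is 09:45 − 30 min = 09:15.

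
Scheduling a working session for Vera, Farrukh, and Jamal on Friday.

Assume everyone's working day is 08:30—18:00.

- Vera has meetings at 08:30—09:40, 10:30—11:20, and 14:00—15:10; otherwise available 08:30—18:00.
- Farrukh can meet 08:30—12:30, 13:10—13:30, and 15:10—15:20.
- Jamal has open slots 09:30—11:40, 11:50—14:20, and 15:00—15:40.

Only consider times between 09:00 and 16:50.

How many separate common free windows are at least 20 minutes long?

Vera free within 08:30–18:00: 09:40–10:30, 11:20–14:00, 15:10–18:00.
Vera ∩ Farrukh: 09:40–10:30, 11:20–12:30, 13:10–13:30, 15:10–15:20.
Vera ∩ Farrukh ∩ Jamal: 09:40–10:30, 11:20–11:40, 11:50–12:30, 13:10–13:30, 15:10–15:20.
Restricted to 09:00–16:50: 09:40–10:30, 11:20–11:40, 11:50–12:30, 13:10–13:30, 15:10–15:20.
Windows ≥ 20 min: 09:40–10:30, 11:20–11:40, 11:50–12:30, 13:10–13:30.
That's 4 windows.

4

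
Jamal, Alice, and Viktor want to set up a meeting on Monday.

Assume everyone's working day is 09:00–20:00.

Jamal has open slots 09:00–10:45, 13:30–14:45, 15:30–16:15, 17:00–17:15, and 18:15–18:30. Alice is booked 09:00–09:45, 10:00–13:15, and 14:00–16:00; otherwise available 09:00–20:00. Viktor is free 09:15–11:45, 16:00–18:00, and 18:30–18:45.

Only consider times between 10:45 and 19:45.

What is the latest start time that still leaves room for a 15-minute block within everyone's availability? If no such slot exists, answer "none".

Alice free within 09:00–20:00: 09:45–10:00, 13:15–14:00, 16:00–20:00.
Jamal ∩ Alice: 09:45–10:00, 13:30–14:00, 16:00–16:15, 17:00–17:15, 18:15–18:30.
Jamal ∩ Alice ∩ Viktor: 09:45–10:00, 16:00–16:15, 17:00–17:15.
Restricted to 10:45–19:45: 16:00–16:15, 17:00–17:15.
Windows ≥ 15 min: 16:00–16:15, 17:00–17:15.
Latest start in the last window 17:00–17:15 is 17:15 − 15 min = 17:00.

17:00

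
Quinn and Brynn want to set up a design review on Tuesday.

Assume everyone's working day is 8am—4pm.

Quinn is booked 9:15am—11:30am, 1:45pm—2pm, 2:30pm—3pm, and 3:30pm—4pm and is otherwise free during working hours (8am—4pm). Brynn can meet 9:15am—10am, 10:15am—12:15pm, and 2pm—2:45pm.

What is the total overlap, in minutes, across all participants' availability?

75 minutes

Quinn free within 08:00–16:00: 08:00–09:15, 11:30–13:45, 14:00–14:30, 15:00–15:30.
Quinn ∩ Brynn: 11:30–12:15, 14:00–14:30.
Total common minutes: 45 + 30 = 75.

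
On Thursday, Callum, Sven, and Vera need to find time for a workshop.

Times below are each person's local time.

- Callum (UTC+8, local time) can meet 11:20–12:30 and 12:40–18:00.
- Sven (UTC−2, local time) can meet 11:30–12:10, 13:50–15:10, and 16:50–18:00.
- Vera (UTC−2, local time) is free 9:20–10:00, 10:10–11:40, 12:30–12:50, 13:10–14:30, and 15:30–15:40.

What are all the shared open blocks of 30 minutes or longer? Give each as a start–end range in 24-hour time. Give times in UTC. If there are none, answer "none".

none

Callum → UTC: 03:20–04:30, 04:40–10:00.
Sven → UTC: 13:30–14:10, 15:50–17:10, 18:50–20:00.
Vera → UTC: 11:20–12:00, 12:10–13:40, 14:30–14:50, 15:10–16:30, 17:30–17:40.
Callum ∩ Sven: (none).
Callum ∩ Sven ∩ Vera: (none).
Windows ≥ 30 min: (none).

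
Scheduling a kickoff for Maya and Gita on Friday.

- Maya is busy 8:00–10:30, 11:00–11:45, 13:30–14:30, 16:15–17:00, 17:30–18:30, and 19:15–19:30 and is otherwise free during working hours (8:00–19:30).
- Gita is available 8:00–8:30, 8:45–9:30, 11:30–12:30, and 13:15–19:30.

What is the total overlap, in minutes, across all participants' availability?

240 minutes

Maya free within 08:00–19:30: 10:30–11:00, 11:45–13:30, 14:30–16:15, 17:00–17:30, 18:30–19:15.
Maya ∩ Gita: 11:45–12:30, 13:15–13:30, 14:30–16:15, 17:00–17:30, 18:30–19:15.
Total common minutes: 45 + 15 + 105 + 30 + 45 = 240.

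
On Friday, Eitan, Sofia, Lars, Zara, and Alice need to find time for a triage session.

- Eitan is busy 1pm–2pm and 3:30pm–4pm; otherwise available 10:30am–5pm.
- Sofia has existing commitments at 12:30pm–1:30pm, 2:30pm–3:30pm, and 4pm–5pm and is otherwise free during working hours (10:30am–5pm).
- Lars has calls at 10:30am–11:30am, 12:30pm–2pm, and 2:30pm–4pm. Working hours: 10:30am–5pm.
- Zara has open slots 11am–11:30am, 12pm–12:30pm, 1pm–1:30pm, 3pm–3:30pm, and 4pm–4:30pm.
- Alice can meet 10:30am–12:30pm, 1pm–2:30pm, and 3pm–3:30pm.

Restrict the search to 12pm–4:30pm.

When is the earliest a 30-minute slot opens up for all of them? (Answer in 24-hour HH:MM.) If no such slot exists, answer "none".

Eitan free within 10:30–17:00: 10:30–13:00, 14:00–15:30, 16:00–17:00.
Sofia free within 10:30–17:00: 10:30–12:30, 13:30–14:30, 15:30–16:00.
Lars free within 10:30–17:00: 11:30–12:30, 14:00–14:30, 16:00–17:00.
Eitan ∩ Sofia: 10:30–12:30, 14:00–14:30.
Eitan ∩ Sofia ∩ Lars: 11:30–12:30, 14:00–14:30.
Eitan ∩ Sofia ∩ Lars ∩ Zara: 12:00–12:30.
Eitan ∩ Sofia ∩ Lars ∩ Zara ∩ Alice: 12:00–12:30.
Restricted to 12:00–16:30: 12:00–12:30.
Windows ≥ 30 min: 12:00–12:30.
Earliest such window starts at 12:00.

12:00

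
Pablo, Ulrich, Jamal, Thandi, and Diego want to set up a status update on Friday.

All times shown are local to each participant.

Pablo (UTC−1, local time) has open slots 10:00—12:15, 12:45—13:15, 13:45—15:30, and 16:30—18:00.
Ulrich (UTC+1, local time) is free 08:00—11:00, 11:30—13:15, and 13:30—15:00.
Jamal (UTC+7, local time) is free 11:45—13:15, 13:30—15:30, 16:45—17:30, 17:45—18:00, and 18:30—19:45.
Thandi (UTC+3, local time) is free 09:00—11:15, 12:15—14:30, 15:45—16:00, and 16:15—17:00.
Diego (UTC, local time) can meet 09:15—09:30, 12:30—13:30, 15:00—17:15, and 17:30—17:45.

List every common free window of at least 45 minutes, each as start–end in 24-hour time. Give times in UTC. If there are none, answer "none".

Pablo → UTC: 11:00–13:15, 13:45–14:15, 14:45–16:30, 17:30–19:00.
Ulrich → UTC: 07:00–10:00, 10:30–12:15, 12:30–14:00.
Jamal → UTC: 04:45–06:15, 06:30–08:30, 09:45–10:30, 10:45–11:00, 11:30–12:45.
Thandi → UTC: 06:00–08:15, 09:15–11:30, 12:45–13:00, 13:15–14:00.
Diego → UTC: 09:15–09:30, 12:30–13:30, 15:00–17:15, 17:30–17:45.
Pablo ∩ Ulrich: 11:00–12:15, 12:30–13:15, 13:45–14:00.
Pablo ∩ Ulrich ∩ Jamal: 11:30–12:15, 12:30–12:45.
Pablo ∩ Ulrich ∩ Jamal ∩ Thandi: (none).
Pablo ∩ Ulrich ∩ Jamal ∩ Thandi ∩ Diego: (none).
Windows ≥ 45 min: (none).

none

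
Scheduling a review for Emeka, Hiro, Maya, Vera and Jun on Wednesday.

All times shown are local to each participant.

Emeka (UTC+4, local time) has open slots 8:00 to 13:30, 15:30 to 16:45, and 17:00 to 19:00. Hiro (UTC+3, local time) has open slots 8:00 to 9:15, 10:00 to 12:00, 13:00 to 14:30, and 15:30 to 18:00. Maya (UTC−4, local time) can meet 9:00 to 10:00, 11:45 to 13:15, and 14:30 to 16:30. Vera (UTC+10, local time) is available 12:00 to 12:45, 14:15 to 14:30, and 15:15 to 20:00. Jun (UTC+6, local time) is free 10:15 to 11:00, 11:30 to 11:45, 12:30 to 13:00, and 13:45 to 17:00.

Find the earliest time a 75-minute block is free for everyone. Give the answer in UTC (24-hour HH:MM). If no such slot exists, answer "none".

none

Emeka → UTC: 04:00–09:30, 11:30–12:45, 13:00–15:00.
Hiro → UTC: 05:00–06:15, 07:00–09:00, 10:00–11:30, 12:30–15:00.
Maya → UTC: 13:00–14:00, 15:45–17:15, 18:30–20:30.
Vera → UTC: 02:00–02:45, 04:15–04:30, 05:15–10:00.
Jun → UTC: 04:15–05:00, 05:30–05:45, 06:30–07:00, 07:45–11:00.
Emeka ∩ Hiro: 05:00–06:15, 07:00–09:00, 12:30–12:45, 13:00–15:00.
Emeka ∩ Hiro ∩ Maya: 13:00–14:00.
Emeka ∩ Hiro ∩ Maya ∩ Vera: (none).
Emeka ∩ Hiro ∩ Maya ∩ Vera ∩ Jun: (none).
Windows ≥ 75 min: (none).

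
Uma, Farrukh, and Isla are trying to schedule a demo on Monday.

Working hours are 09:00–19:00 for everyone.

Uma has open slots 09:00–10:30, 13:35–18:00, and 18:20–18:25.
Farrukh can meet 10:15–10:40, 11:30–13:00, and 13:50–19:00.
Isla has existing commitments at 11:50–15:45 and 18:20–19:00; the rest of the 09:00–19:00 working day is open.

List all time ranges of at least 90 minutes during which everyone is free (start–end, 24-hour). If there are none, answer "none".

15:45–18:00

Isla free within 09:00–19:00: 09:00–11:50, 15:45–18:20.
Uma ∩ Farrukh: 10:15–10:30, 13:50–18:00, 18:20–18:25.
Uma ∩ Farrukh ∩ Isla: 10:15–10:30, 15:45–18:00.
Windows ≥ 90 min: 15:45–18:00.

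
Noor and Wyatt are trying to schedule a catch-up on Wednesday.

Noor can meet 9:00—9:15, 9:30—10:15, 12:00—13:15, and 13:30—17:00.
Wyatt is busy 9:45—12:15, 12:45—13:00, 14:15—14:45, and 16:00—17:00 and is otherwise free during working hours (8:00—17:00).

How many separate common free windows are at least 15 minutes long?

6

Wyatt free within 08:00–17:00: 08:00–09:45, 12:15–12:45, 13:00–14:15, 14:45–16:00.
Noor ∩ Wyatt: 09:00–09:15, 09:30–09:45, 12:15–12:45, 13:00–13:15, 13:30–14:15, 14:45–16:00.
Windows ≥ 15 min: 09:00–09:15, 09:30–09:45, 12:15–12:45, 13:00–13:15, 13:30–14:15, 14:45–16:00.
That's 6 windows.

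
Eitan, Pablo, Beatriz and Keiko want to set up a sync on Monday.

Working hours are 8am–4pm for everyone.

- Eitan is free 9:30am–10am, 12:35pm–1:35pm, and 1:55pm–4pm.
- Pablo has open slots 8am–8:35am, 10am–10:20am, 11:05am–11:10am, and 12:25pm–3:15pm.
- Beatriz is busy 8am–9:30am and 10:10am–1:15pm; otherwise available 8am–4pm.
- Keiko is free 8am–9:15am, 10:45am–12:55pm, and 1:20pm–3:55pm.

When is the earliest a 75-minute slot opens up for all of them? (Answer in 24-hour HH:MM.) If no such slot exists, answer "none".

13:55

Beatriz free within 08:00–16:00: 09:30–10:10, 13:15–16:00.
Eitan ∩ Pablo: 12:35–13:35, 13:55–15:15.
Eitan ∩ Pablo ∩ Beatriz: 13:15–13:35, 13:55–15:15.
Eitan ∩ Pablo ∩ Beatriz ∩ Keiko: 13:20–13:35, 13:55–15:15.
Windows ≥ 75 min: 13:55–15:15.
Earliest such window starts at 13:55.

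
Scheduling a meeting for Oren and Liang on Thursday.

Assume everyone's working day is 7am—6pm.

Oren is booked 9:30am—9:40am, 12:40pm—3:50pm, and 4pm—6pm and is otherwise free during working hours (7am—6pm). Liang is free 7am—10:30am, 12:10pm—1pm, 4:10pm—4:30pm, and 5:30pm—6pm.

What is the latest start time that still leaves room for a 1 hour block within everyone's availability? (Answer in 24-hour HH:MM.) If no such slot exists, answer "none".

08:30

Oren free within 07:00–18:00: 07:00–09:30, 09:40–12:40, 15:50–16:00.
Oren ∩ Liang: 07:00–09:30, 09:40–10:30, 12:10–12:40.
Windows ≥ 60 min: 07:00–09:30.
Latest start in the last window 07:00–09:30 is 09:30 − 60 min = 08:30.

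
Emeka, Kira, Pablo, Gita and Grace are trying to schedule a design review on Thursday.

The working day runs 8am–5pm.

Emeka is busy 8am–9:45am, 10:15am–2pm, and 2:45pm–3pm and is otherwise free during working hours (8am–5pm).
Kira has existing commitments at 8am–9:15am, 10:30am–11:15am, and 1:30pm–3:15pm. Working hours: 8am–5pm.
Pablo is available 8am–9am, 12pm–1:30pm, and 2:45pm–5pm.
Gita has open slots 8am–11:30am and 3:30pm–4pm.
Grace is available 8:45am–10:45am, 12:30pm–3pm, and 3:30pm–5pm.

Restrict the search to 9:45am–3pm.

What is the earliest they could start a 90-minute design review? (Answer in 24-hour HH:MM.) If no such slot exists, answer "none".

Emeka free within 08:00–17:00: 09:45–10:15, 14:00–14:45, 15:00–17:00.
Kira free within 08:00–17:00: 09:15–10:30, 11:15–13:30, 15:15–17:00.
Emeka ∩ Kira: 09:45–10:15, 15:15–17:00.
Emeka ∩ Kira ∩ Pablo: 15:15–17:00.
Emeka ∩ Kira ∩ Pablo ∩ Gita: 15:30–16:00.
Emeka ∩ Kira ∩ Pablo ∩ Gita ∩ Grace: 15:30–16:00.
Restricted to 09:45–15:00: (none).
Windows ≥ 90 min: (none).

none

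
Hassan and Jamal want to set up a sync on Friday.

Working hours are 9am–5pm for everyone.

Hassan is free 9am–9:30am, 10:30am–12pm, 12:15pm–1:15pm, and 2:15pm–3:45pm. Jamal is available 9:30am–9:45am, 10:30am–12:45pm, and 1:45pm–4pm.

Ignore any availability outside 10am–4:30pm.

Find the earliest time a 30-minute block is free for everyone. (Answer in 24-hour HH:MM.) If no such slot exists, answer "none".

10:30

Hassan ∩ Jamal: 10:30–12:00, 12:15–12:45, 14:15–15:45.
Restricted to 10:00–16:30: 10:30–12:00, 12:15–12:45, 14:15–15:45.
Windows ≥ 30 min: 10:30–12:00, 12:15–12:45, 14:15–15:45.
Earliest such window starts at 10:30.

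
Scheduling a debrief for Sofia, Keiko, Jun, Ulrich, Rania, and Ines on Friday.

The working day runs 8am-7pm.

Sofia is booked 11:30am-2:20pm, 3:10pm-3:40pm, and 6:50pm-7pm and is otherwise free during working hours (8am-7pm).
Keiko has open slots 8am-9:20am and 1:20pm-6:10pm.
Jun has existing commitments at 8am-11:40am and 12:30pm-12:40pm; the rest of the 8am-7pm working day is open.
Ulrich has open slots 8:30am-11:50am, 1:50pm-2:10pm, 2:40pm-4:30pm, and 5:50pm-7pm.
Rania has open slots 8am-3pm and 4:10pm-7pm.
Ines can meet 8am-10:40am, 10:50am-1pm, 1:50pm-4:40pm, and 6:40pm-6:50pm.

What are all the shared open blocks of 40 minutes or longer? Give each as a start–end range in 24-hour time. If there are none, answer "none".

Sofia free within 08:00–19:00: 08:00–11:30, 14:20–15:10, 15:40–18:50.
Jun free within 08:00–19:00: 11:40–12:30, 12:40–19:00.
Sofia ∩ Keiko: 08:00–09:20, 14:20–15:10, 15:40–18:10.
Sofia ∩ Keiko ∩ Jun: 14:20–15:10, 15:40–18:10.
Sofia ∩ Keiko ∩ Jun ∩ Ulrich: 14:40–15:10, 15:40–16:30, 17:50–18:10.
Sofia ∩ Keiko ∩ Jun ∩ Ulrich ∩ Rania: 14:40–15:00, 16:10–16:30, 17:50–18:10.
Sofia ∩ Keiko ∩ Jun ∩ Ulrich ∩ Rania ∩ Ines: 14:40–15:00, 16:10–16:30.
Windows ≥ 40 min: (none).

none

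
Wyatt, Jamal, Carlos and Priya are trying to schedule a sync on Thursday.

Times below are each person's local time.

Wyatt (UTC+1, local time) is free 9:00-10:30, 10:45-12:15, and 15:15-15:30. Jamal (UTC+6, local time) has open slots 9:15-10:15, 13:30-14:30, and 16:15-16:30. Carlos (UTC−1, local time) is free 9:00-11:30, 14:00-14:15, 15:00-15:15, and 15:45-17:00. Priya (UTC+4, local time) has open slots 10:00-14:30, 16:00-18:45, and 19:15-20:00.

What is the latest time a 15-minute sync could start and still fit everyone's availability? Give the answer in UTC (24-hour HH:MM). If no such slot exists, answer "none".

10:15

Wyatt → UTC: 08:00–09:30, 09:45–11:15, 14:15–14:30.
Jamal → UTC: 03:15–04:15, 07:30–08:30, 10:15–10:30.
Carlos → UTC: 10:00–12:30, 15:00–15:15, 16:00–16:15, 16:45–18:00.
Priya → UTC: 06:00–10:30, 12:00–14:45, 15:15–16:00.
Wyatt ∩ Jamal: 08:00–08:30, 10:15–10:30.
Wyatt ∩ Jamal ∩ Carlos: 10:15–10:30.
Wyatt ∩ Jamal ∩ Carlos ∩ Priya: 10:15–10:30.
Windows ≥ 15 min: 10:15–10:30.
Latest start in the last window 10:15–10:30 is 10:30 − 15 min = 10:15.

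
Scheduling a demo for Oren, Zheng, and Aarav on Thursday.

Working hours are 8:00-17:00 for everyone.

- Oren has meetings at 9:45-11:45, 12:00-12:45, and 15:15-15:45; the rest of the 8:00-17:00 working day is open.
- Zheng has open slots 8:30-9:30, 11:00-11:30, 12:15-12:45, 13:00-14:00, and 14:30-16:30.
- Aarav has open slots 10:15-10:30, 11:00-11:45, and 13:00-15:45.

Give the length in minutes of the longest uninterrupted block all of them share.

Oren free within 08:00–17:00: 08:00–09:45, 11:45–12:00, 12:45–15:15, 15:45–17:00.
Oren ∩ Zheng: 08:30–09:30, 13:00–14:00, 14:30–15:15, 15:45–16:30.
Oren ∩ Zheng ∩ Aarav: 13:00–14:00, 14:30–15:15.
Common window lengths: 60, 45 min; longest is 60.

60 minutes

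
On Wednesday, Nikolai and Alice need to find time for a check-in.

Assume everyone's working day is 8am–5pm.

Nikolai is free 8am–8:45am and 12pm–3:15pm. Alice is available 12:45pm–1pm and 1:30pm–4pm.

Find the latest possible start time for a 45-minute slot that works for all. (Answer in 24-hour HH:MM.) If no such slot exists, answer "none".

Nikolai ∩ Alice: 12:45–13:00, 13:30–15:15.
Windows ≥ 45 min: 13:30–15:15.
Latest start in the last window 13:30–15:15 is 15:15 − 45 min = 14:30.

14:30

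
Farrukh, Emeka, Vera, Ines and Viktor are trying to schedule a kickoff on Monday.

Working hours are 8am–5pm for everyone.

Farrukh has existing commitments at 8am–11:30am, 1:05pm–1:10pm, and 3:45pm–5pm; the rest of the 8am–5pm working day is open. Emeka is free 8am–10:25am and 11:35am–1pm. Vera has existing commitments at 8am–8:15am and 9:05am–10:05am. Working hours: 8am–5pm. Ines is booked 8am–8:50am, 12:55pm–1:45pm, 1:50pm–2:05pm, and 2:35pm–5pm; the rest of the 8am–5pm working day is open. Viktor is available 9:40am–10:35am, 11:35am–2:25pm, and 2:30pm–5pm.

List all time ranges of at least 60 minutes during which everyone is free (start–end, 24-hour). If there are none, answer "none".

Farrukh free within 08:00–17:00: 11:30–13:05, 13:10–15:45.
Vera free within 08:00–17:00: 08:15–09:05, 10:05–17:00.
Ines free within 08:00–17:00: 08:50–12:55, 13:45–13:50, 14:05–14:35.
Farrukh ∩ Emeka: 11:35–13:00.
Farrukh ∩ Emeka ∩ Vera: 11:35–13:00.
Farrukh ∩ Emeka ∩ Vera ∩ Ines: 11:35–12:55.
Farrukh ∩ Emeka ∩ Vera ∩ Ines ∩ Viktor: 11:35–12:55.
Windows ≥ 60 min: 11:35–12:55.

11:35–12:55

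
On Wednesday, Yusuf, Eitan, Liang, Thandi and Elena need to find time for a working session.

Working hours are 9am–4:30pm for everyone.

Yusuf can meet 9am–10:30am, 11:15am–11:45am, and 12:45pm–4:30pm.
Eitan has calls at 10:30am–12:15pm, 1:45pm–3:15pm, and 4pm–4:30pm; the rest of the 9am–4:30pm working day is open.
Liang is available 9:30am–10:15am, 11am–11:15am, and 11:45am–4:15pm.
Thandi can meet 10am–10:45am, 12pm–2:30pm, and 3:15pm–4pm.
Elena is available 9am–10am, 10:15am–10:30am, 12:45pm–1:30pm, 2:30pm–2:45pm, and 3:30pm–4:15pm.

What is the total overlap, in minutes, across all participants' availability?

Eitan free within 09:00–16:30: 09:00–10:30, 12:15–13:45, 15:15–16:00.
Yusuf ∩ Eitan: 09:00–10:30, 12:45–13:45, 15:15–16:00.
Yusuf ∩ Eitan ∩ Liang: 09:30–10:15, 12:45–13:45, 15:15–16:00.
Yusuf ∩ Eitan ∩ Liang ∩ Thandi: 10:00–10:15, 12:45–13:45, 15:15–16:00.
Yusuf ∩ Eitan ∩ Liang ∩ Thandi ∩ Elena: 12:45–13:30, 15:30–16:00.
Total common minutes: 45 + 30 = 75.

75 minutes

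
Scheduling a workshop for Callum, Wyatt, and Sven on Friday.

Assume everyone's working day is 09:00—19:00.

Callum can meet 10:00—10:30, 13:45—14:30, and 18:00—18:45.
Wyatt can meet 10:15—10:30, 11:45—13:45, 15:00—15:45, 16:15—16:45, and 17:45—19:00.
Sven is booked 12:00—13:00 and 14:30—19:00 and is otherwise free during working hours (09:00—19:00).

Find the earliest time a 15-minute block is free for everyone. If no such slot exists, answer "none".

Sven free within 09:00–19:00: 09:00–12:00, 13:00–14:30.
Callum ∩ Wyatt: 10:15–10:30, 18:00–18:45.
Callum ∩ Wyatt ∩ Sven: 10:15–10:30.
Windows ≥ 15 min: 10:15–10:30.
Earliest such window starts at 10:15.

10:15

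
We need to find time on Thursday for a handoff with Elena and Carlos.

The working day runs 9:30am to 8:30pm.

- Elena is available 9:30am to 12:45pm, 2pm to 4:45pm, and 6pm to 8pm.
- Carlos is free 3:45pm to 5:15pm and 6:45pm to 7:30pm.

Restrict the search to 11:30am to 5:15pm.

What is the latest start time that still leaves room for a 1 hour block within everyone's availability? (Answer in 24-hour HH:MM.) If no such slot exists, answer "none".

15:45

Elena ∩ Carlos: 15:45–16:45, 18:45–19:30.
Restricted to 11:30–17:15: 15:45–16:45.
Windows ≥ 60 min: 15:45–16:45.
Latest start in the last window 15:45–16:45 is 16:45 − 60 min = 15:45.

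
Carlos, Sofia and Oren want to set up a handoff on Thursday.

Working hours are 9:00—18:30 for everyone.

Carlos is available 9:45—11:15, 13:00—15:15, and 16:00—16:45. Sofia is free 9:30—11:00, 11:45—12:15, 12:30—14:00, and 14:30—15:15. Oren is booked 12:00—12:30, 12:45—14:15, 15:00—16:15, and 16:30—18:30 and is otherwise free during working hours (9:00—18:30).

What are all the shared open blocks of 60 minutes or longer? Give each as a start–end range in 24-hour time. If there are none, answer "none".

Oren free within 09:00–18:30: 09:00–12:00, 12:30–12:45, 14:15–15:00, 16:15–16:30.
Carlos ∩ Sofia: 09:45–11:00, 13:00–14:00, 14:30–15:15.
Carlos ∩ Sofia ∩ Oren: 09:45–11:00, 14:30–15:00.
Windows ≥ 60 min: 09:45–11:00.

09:45–11:00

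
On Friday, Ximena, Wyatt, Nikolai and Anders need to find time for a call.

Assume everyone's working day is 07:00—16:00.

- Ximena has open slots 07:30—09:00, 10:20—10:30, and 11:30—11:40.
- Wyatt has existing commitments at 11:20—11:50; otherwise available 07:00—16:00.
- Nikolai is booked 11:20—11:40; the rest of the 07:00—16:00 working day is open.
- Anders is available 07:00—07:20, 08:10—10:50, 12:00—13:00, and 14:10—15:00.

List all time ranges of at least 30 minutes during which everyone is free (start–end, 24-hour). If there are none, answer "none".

Wyatt free within 07:00–16:00: 07:00–11:20, 11:50–16:00.
Nikolai free within 07:00–16:00: 07:00–11:20, 11:40–16:00.
Ximena ∩ Wyatt: 07:30–09:00, 10:20–10:30.
Ximena ∩ Wyatt ∩ Nikolai: 07:30–09:00, 10:20–10:30.
Ximena ∩ Wyatt ∩ Nikolai ∩ Anders: 08:10–09:00, 10:20–10:30.
Windows ≥ 30 min: 08:10–09:00.

08:10–09:00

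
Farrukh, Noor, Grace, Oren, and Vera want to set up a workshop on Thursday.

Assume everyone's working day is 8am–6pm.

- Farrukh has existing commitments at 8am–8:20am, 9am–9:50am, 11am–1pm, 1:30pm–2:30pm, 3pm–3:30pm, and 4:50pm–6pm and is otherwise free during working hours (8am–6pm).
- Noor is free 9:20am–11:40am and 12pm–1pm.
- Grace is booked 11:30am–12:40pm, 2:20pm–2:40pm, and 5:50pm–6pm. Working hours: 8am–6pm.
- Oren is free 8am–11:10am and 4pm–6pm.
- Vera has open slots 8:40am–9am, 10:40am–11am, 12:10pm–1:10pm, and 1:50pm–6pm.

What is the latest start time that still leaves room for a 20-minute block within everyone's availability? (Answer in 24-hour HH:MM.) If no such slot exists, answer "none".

Farrukh free within 08:00–18:00: 08:20–09:00, 09:50–11:00, 13:00–13:30, 14:30–15:00, 15:30–16:50.
Grace free within 08:00–18:00: 08:00–11:30, 12:40–14:20, 14:40–17:50.
Farrukh ∩ Noor: 09:50–11:00.
Farrukh ∩ Noor ∩ Grace: 09:50–11:00.
Farrukh ∩ Noor ∩ Grace ∩ Oren: 09:50–11:00.
Farrukh ∩ Noor ∩ Grace ∩ Oren ∩ Vera: 10:40–11:00.
Windows ≥ 20 min: 10:40–11:00.
Latest start in the last window 10:40–11:00 is 11:00 − 20 min = 10:40.

10:40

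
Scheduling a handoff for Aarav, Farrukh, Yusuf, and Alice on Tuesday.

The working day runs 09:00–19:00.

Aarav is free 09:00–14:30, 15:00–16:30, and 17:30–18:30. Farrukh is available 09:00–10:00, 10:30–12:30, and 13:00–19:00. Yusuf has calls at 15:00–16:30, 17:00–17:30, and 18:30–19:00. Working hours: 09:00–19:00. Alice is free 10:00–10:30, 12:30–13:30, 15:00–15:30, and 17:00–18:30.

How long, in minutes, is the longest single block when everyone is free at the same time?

Yusuf free within 09:00–19:00: 09:00–15:00, 16:30–17:00, 17:30–18:30.
Aarav ∩ Farrukh: 09:00–10:00, 10:30–12:30, 13:00–14:30, 15:00–16:30, 17:30–18:30.
Aarav ∩ Farrukh ∩ Yusuf: 09:00–10:00, 10:30–12:30, 13:00–14:30, 17:30–18:30.
Aarav ∩ Farrukh ∩ Yusuf ∩ Alice: 13:00–13:30, 17:30–18:30.
Common window lengths: 30, 60 min; longest is 60.

60 minutes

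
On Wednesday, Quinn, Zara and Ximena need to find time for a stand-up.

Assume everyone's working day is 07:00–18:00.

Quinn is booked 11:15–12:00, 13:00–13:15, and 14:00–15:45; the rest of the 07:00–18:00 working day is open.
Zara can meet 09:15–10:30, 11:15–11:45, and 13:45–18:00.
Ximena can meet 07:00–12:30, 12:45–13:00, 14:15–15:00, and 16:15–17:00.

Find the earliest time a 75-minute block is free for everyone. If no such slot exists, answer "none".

Quinn free within 07:00–18:00: 07:00–11:15, 12:00–13:00, 13:15–14:00, 15:45–18:00.
Quinn ∩ Zara: 09:15–10:30, 13:45–14:00, 15:45–18:00.
Quinn ∩ Zara ∩ Ximena: 09:15–10:30, 16:15–17:00.
Windows ≥ 75 min: 09:15–10:30.
Earliest such window starts at 09:15.

09:15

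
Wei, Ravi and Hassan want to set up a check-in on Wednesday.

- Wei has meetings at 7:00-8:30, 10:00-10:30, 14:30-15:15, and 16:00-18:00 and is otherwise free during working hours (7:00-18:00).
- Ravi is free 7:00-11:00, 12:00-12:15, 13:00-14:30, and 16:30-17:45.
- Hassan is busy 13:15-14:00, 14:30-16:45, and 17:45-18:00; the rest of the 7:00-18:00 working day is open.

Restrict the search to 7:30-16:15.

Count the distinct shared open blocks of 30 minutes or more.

Wei free within 07:00–18:00: 08:30–10:00, 10:30–14:30, 15:15–16:00.
Hassan free within 07:00–18:00: 07:00–13:15, 14:00–14:30, 16:45–17:45.
Wei ∩ Ravi: 08:30–10:00, 10:30–11:00, 12:00–12:15, 13:00–14:30.
Wei ∩ Ravi ∩ Hassan: 08:30–10:00, 10:30–11:00, 12:00–12:15, 13:00–13:15, 14:00–14:30.
Restricted to 07:30–16:15: 08:30–10:00, 10:30–11:00, 12:00–12:15, 13:00–13:15, 14:00–14:30.
Windows ≥ 30 min: 08:30–10:00, 10:30–11:00, 14:00–14:30.
That's 3 windows.

3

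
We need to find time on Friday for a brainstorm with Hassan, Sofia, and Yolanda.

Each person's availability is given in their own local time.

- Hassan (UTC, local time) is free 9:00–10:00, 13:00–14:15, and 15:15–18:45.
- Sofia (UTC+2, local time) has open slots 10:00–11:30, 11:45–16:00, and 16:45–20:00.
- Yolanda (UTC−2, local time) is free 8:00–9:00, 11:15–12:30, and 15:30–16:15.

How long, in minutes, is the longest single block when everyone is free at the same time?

45 minutes

Hassan → UTC: 09:00–10:00, 13:00–14:15, 15:15–18:45.
Sofia → UTC: 08:00–09:30, 09:45–14:00, 14:45–18:00.
Yolanda → UTC: 10:00–11:00, 13:15–14:30, 17:30–18:15.
Hassan ∩ Sofia: 09:00–09:30, 09:45–10:00, 13:00–14:00, 15:15–18:00.
Hassan ∩ Sofia ∩ Yolanda: 13:15–14:00, 17:30–18:00.
Common window lengths: 45, 30 min; longest is 45.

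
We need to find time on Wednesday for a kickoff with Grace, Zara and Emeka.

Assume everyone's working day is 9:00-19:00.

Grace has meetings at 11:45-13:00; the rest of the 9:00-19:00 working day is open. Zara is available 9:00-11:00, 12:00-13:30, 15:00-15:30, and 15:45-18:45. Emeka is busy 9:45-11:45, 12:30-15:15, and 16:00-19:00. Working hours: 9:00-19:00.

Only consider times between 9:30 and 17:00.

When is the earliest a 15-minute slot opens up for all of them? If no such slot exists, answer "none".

09:30

Grace free within 09:00–19:00: 09:00–11:45, 13:00–19:00.
Emeka free within 09:00–19:00: 09:00–09:45, 11:45–12:30, 15:15–16:00.
Grace ∩ Zara: 09:00–11:00, 13:00–13:30, 15:00–15:30, 15:45–18:45.
Grace ∩ Zara ∩ Emeka: 09:00–09:45, 15:15–15:30, 15:45–16:00.
Restricted to 09:30–17:00: 09:30–09:45, 15:15–15:30, 15:45–16:00.
Windows ≥ 15 min: 09:30–09:45, 15:15–15:30, 15:45–16:00.
Earliest such window starts at 09:30.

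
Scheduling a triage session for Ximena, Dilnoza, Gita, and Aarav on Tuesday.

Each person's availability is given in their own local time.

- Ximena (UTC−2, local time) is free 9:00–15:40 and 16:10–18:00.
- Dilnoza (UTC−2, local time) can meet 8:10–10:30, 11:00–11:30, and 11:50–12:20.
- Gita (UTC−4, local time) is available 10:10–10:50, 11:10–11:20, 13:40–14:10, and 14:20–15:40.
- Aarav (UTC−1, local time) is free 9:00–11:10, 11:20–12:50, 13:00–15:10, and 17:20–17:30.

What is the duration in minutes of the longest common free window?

Ximena → UTC: 11:00–17:40, 18:10–20:00.
Dilnoza → UTC: 10:10–12:30, 13:00–13:30, 13:50–14:20.
Gita → UTC: 14:10–14:50, 15:10–15:20, 17:40–18:10, 18:20–19:40.
Aarav → UTC: 10:00–12:10, 12:20–13:50, 14:00–16:10, 18:20–18:30.
Ximena ∩ Dilnoza: 11:00–12:30, 13:00–13:30, 13:50–14:20.
Ximena ∩ Dilnoza ∩ Gita: 14:10–14:20.
Ximena ∩ Dilnoza ∩ Gita ∩ Aarav: 14:10–14:20.
Single common window of 10 minutes.

10 minutes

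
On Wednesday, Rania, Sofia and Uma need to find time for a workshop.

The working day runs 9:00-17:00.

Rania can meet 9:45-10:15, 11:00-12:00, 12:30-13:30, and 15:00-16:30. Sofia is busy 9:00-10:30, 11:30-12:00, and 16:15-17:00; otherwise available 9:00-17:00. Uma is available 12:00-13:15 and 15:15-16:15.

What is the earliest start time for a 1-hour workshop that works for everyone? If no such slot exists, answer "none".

15:15

Sofia free within 09:00–17:00: 10:30–11:30, 12:00–16:15.
Rania ∩ Sofia: 11:00–11:30, 12:30–13:30, 15:00–16:15.
Rania ∩ Sofia ∩ Uma: 12:30–13:15, 15:15–16:15.
Windows ≥ 60 min: 15:15–16:15.
Earliest such window starts at 15:15.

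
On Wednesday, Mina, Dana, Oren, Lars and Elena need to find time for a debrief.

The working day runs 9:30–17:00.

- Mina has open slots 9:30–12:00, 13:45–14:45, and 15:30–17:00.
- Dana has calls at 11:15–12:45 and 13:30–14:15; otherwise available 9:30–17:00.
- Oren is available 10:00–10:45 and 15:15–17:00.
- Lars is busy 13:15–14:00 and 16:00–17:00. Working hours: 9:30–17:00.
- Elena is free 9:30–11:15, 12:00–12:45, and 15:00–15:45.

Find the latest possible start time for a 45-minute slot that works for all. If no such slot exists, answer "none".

Dana free within 09:30–17:00: 09:30–11:15, 12:45–13:30, 14:15–17:00.
Lars free within 09:30–17:00: 09:30–13:15, 14:00–16:00.
Mina ∩ Dana: 09:30–11:15, 14:15–14:45, 15:30–17:00.
Mina ∩ Dana ∩ Oren: 10:00–10:45, 15:30–17:00.
Mina ∩ Dana ∩ Oren ∩ Lars: 10:00–10:45, 15:30–16:00.
Mina ∩ Dana ∩ Oren ∩ Lars ∩ Elena: 10:00–10:45, 15:30–15:45.
Windows ≥ 45 min: 10:00–10:45.
Latest start in the last window 10:00–10:45 is 10:45 − 45 min = 10:00.

10:00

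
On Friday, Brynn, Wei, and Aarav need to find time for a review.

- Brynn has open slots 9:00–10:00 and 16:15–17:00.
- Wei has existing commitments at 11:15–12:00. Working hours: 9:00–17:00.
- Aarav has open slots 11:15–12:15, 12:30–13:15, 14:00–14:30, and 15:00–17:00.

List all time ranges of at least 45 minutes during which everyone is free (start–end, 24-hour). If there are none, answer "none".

Wei free within 09:00–17:00: 09:00–11:15, 12:00–17:00.
Brynn ∩ Wei: 09:00–10:00, 16:15–17:00.
Brynn ∩ Wei ∩ Aarav: 16:15–17:00.
Windows ≥ 45 min: 16:15–17:00.

16:15–17:00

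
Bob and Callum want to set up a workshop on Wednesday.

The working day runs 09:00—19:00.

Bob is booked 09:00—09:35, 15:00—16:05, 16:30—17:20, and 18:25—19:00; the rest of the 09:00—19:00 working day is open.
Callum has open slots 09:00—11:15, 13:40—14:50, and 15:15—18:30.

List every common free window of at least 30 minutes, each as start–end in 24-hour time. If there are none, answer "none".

09:35–11:15, 13:40–14:50, 17:20–18:25

Bob free within 09:00–19:00: 09:35–15:00, 16:05–16:30, 17:20–18:25.
Bob ∩ Callum: 09:35–11:15, 13:40–14:50, 16:05–16:30, 17:20–18:25.
Windows ≥ 30 min: 09:35–11:15, 13:40–14:50, 17:20–18:25.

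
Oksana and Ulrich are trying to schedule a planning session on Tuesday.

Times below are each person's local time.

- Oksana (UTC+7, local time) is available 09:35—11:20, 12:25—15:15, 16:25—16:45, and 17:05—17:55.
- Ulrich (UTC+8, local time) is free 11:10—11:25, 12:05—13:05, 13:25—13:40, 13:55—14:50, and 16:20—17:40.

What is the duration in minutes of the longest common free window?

Oksana → UTC: 02:35–04:20, 05:25–08:15, 09:25–09:45, 10:05–10:55.
Ulrich → UTC: 03:10–03:25, 04:05–05:05, 05:25–05:40, 05:55–06:50, 08:20–09:40.
Oksana ∩ Ulrich: 03:10–03:25, 04:05–04:20, 05:25–05:40, 05:55–06:50, 09:25–09:40.
Common window lengths: 15, 15, 15, 55, 15 min; longest is 55.

55 minutes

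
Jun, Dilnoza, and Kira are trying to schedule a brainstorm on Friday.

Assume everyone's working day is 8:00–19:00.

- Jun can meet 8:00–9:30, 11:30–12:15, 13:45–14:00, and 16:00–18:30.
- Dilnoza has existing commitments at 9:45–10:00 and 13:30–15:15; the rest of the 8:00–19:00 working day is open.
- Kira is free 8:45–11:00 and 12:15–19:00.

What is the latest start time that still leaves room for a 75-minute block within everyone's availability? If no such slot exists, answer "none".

Dilnoza free within 08:00–19:00: 08:00–09:45, 10:00–13:30, 15:15–19:00.
Jun ∩ Dilnoza: 08:00–09:30, 11:30–12:15, 16:00–18:30.
Jun ∩ Dilnoza ∩ Kira: 08:45–09:30, 16:00–18:30.
Windows ≥ 75 min: 16:00–18:30.
Latest start in the last window 16:00–18:30 is 18:30 − 75 min = 17:15.

17:15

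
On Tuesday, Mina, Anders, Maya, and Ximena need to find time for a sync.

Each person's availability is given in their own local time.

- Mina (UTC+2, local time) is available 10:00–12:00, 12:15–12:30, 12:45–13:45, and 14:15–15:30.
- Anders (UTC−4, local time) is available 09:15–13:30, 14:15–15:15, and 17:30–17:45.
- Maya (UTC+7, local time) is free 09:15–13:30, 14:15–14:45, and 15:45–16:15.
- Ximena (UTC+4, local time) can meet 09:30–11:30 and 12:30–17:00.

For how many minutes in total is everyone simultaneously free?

Mina → UTC: 08:00–10:00, 10:15–10:30, 10:45–11:45, 12:15–13:30.
Anders → UTC: 13:15–17:30, 18:15–19:15, 21:30–21:45.
Maya → UTC: 02:15–06:30, 07:15–07:45, 08:45–09:15.
Ximena → UTC: 05:30–07:30, 08:30–13:00.
Mina ∩ Anders: 13:15–13:30.
Mina ∩ Anders ∩ Maya: (none).
Mina ∩ Anders ∩ Maya ∩ Ximena: (none).
Total common minutes: 0.

0 minutes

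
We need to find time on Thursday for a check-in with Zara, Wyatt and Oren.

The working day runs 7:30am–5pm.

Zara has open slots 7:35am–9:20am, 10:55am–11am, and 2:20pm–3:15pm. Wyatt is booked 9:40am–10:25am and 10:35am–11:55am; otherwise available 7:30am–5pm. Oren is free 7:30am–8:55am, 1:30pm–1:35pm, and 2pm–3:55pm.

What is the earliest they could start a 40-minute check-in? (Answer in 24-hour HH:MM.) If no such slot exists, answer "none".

07:35

Wyatt free within 07:30–17:00: 07:30–09:40, 10:25–10:35, 11:55–17:00.
Zara ∩ Wyatt: 07:35–09:20, 14:20–15:15.
Zara ∩ Wyatt ∩ Oren: 07:35–08:55, 14:20–15:15.
Windows ≥ 40 min: 07:35–08:55, 14:20–15:15.
Earliest such window starts at 07:35.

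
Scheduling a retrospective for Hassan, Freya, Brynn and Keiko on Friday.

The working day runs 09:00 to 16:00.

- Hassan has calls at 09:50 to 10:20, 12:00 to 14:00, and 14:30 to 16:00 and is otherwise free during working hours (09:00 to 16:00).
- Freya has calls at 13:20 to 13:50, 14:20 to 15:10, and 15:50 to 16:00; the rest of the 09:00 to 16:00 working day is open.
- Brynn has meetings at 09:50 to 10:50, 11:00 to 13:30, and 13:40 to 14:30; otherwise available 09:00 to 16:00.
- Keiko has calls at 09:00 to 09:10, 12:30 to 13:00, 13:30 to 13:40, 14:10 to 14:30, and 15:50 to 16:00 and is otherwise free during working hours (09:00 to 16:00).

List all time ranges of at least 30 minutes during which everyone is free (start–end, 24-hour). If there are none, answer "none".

Hassan free within 09:00–16:00: 09:00–09:50, 10:20–12:00, 14:00–14:30.
Freya free within 09:00–16:00: 09:00–13:20, 13:50–14:20, 15:10–15:50.
Brynn free within 09:00–16:00: 09:00–09:50, 10:50–11:00, 13:30–13:40, 14:30–16:00.
Keiko free within 09:00–16:00: 09:10–12:30, 13:00–13:30, 13:40–14:10, 14:30–15:50.
Hassan ∩ Freya: 09:00–09:50, 10:20–12:00, 14:00–14:20.
Hassan ∩ Freya ∩ Brynn: 09:00–09:50, 10:50–11:00.
Hassan ∩ Freya ∩ Brynn ∩ Keiko: 09:10–09:50, 10:50–11:00.
Windows ≥ 30 min: 09:10–09:50.

09:10–09:50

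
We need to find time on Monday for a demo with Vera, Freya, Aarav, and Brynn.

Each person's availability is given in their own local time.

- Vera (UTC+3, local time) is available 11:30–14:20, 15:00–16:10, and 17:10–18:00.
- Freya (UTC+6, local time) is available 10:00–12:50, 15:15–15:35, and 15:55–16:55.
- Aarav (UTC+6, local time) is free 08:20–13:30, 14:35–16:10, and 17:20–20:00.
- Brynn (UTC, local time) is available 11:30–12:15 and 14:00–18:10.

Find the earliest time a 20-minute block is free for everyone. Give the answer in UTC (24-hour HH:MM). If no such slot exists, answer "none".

none

Vera → UTC: 08:30–11:20, 12:00–13:10, 14:10–15:00.
Freya → UTC: 04:00–06:50, 09:15–09:35, 09:55–10:55.
Aarav → UTC: 02:20–07:30, 08:35–10:10, 11:20–14:00.
Brynn → UTC: 11:30–12:15, 14:00–18:10.
Vera ∩ Freya: 09:15–09:35, 09:55–10:55.
Vera ∩ Freya ∩ Aarav: 09:15–09:35, 09:55–10:10.
Vera ∩ Freya ∩ Aarav ∩ Brynn: (none).
Windows ≥ 20 min: (none).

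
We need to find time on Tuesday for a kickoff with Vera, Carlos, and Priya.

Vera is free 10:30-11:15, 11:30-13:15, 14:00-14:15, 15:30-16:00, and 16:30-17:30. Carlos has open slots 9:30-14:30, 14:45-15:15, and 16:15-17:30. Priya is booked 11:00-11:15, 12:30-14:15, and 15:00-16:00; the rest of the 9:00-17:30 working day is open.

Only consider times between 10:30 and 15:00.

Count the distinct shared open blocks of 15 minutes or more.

Priya free within 09:00–17:30: 09:00–11:00, 11:15–12:30, 14:15–15:00, 16:00–17:30.
Vera ∩ Carlos: 10:30–11:15, 11:30–13:15, 14:00–14:15, 16:30–17:30.
Vera ∩ Carlos ∩ Priya: 10:30–11:00, 11:30–12:30, 16:30–17:30.
Restricted to 10:30–15:00: 10:30–11:00, 11:30–12:30.
Windows ≥ 15 min: 10:30–11:00, 11:30–12:30.
That's 2 windows.

2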